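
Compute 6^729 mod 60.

729 in binary is 1011011001, i.e. 729 = 512 + 128 + 64 + 16 + 8 + 1.
6^1 ≡ 6 (mod 60)
6^2 ≡ 6^2 = 36 (mod 60)
6^4 ≡ 36^2 = 1296 ≡ 36 (mod 60)
6^8 ≡ 36^2 = 1296 ≡ 36 (mod 60)
6^16 ≡ 36^2 = 1296 ≡ 36 (mod 60)
6^32 ≡ 36^2 = 1296 ≡ 36 (mod 60)
6^64 ≡ 36^2 = 1296 ≡ 36 (mod 60)
6^128 ≡ 36^2 = 1296 ≡ 36 (mod 60)
6^256 ≡ 36^2 = 1296 ≡ 36 (mod 60)
6^512 ≡ 36^2 = 1296 ≡ 36 (mod 60)
6^729 = 6^512 * 6^128 * 6^64 * 6^16 * 6^8 * 6^1 ≡ 36 * 36 * 36 * 36 * 36 * 6 (mod 60).
Accumulate the product:
36 * 36 = 1296 ≡ 36
36 * 36 = 1296 ≡ 36
36 * 36 = 1296 ≡ 36
36 * 36 = 1296 ≡ 36
36 * 6 = 216 ≡ 36

36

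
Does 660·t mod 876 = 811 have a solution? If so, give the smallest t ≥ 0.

no solution

gcd(660, 876) = 12, and 12 does not divide 811.
So the congruence has no solution.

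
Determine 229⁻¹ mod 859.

Apply the Euclidean algorithm and back-substitute:
859 = 3×229 + 172
229 = 1×172 + 57
172 = 3×57 + 1
57 = 57×1 + 0
gcd(229, 859) = 1, so the inverse exists.
Back-substitute for 1:
1 = 1×172 − 3×57
  = −3×229 + 4×172
  = 4×859 − 15×229
So 229⁻¹ ≡ −15 ≡ 844 (mod 859).

844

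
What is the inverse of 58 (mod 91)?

11

91 = 1*58 + 33
58 = 1*33 + 25
33 = 1*25 + 8
25 = 3*8 + 1
8 = 8*1 + 0
gcd(58, 91) = 1, so the inverse exists.
Bézout: 1 = −7*91 + 11*58.
So 58⁻¹ ≡ 11 (mod 91).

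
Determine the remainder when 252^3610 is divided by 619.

252

Using repeated squaring:
3610 in binary is 111000011010, i.e. 3610 = 2048 + 1024 + 512 + 16 + 8 + 2.
252^1 ≡ 252 (mod 619)
252^2 ≡ 252^2 = 63504 ≡ 366 (mod 619)
252^4 ≡ 366^2 = 133956 ≡ 252 (mod 619)
252^8 ≡ 252^2 = 63504 ≡ 366 (mod 619)
252^16 ≡ 366^2 = 133956 ≡ 252 (mod 619)
252^32 ≡ 252^2 = 63504 ≡ 366 (mod 619)
252^64 ≡ 366^2 = 133956 ≡ 252 (mod 619)
252^128 ≡ 252^2 = 63504 ≡ 366 (mod 619)
252^256 ≡ 366^2 = 133956 ≡ 252 (mod 619)
252^512 ≡ 252^2 = 63504 ≡ 366 (mod 619)
252^1024 ≡ 366^2 = 133956 ≡ 252 (mod 619)
252^2048 ≡ 252^2 = 63504 ≡ 366 (mod 619)
252^3610 = 252^2048 * 252^1024 * 252^512 * 252^16 * 252^8 * 252^2 ≡ 366 * 252 * 366 * 252 * 366 * 366 (mod 619).
Accumulate the product:
366 * 252 = 92232 ≡ 1
1 * 366 = 366
366 * 252 = 92232 ≡ 1
1 * 366 = 366
366 * 366 = 133956 ≡ 252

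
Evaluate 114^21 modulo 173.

Using repeated squaring:
114^1 ≡ 114 (mod 173)
114^2 ≡ 114^2 = 12996 ≡ 21 (mod 173)
114^4 ≡ 21^2 = 441 ≡ 95 (mod 173)
114^8 ≡ 95^2 = 9025 ≡ 29 (mod 173)
114^16 ≡ 29^2 = 841 ≡ 149 (mod 173)
114^21 = 114^16 × 114^4 × 114^1 ≡ 149 × 95 × 114 (mod 173).
Accumulate the product:
149 × 95 = 14155 ≡ 142
142 × 114 = 16188 ≡ 99

99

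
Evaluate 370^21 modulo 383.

21 in binary is 10101, i.e. 21 = 16 + 4 + 1.
370^1 ≡ 370 (mod 383)
370^2 ≡ 370^2 = 136900 ≡ 169 (mod 383)
370^4 ≡ 169^2 = 28561 ≡ 219 (mod 383)
370^8 ≡ 219^2 = 47961 ≡ 86 (mod 383)
370^16 ≡ 86^2 = 7396 ≡ 119 (mod 383)
370^21 = 370^16 * 370^4 * 370^1 ≡ 119 * 219 * 370 (mod 383).
Accumulate the product:
119 * 219 = 26061 ≡ 17
17 * 370 = 6290 ≡ 162

162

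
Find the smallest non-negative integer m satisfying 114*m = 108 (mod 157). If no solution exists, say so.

34

gcd(114, 157) = 1, so a unique solution mod 157 exists.
114⁻¹ ≡ 73 (mod 157).
m ≡ 73*108 ≡ 34 (mod 157).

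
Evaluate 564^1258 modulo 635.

521

1258 in binary is 10011101010, i.e. 1258 = 1024 + 128 + 64 + 32 + 8 + 2.
564^1 ≡ 564 (mod 635)
564^2 ≡ 564^2 = 318096 ≡ 596 (mod 635)
564^4 ≡ 596^2 = 355216 ≡ 251 (mod 635)
564^8 ≡ 251^2 = 63001 ≡ 136 (mod 635)
564^16 ≡ 136^2 = 18496 ≡ 81 (mod 635)
564^32 ≡ 81^2 = 6561 ≡ 211 (mod 635)
564^64 ≡ 211^2 = 44521 ≡ 71 (mod 635)
564^128 ≡ 71^2 = 5041 ≡ 596 (mod 635)
564^256 ≡ 596^2 = 355216 ≡ 251 (mod 635)
564^512 ≡ 251^2 = 63001 ≡ 136 (mod 635)
564^1024 ≡ 136^2 = 18496 ≡ 81 (mod 635)
564^1258 = 564^1024 · 564^128 · 564^64 · 564^32 · 564^8 · 564^2 ≡ 81 · 596 · 71 · 211 · 136 · 596 (mod 635).
Accumulate the product:
81 · 596 = 48276 ≡ 16
16 · 71 = 1136 ≡ 501
501 · 211 = 105711 ≡ 301
301 · 136 = 40936 ≡ 296
296 · 596 = 176416 ≡ 521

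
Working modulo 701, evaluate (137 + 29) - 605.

262

137 + 29 = 166
166 - 605 = -439 ≡ 262 (mod 701)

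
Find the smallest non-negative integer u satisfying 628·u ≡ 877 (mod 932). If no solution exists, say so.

no solution

gcd(628, 932) = 4, and 4 does not divide 877.
So the congruence has no solution.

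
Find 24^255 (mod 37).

Using repeated squaring:
255 in binary is 11111111, i.e. 255 = 128 + 64 + 32 + 16 + 8 + 4 + 2 + 1.
24^1 ≡ 24 (mod 37)
24^2 ≡ 24^2 = 576 ≡ 21 (mod 37)
24^4 ≡ 21^2 = 441 ≡ 34 (mod 37)
24^8 ≡ 34^2 = 1156 ≡ 9 (mod 37)
24^16 ≡ 9^2 = 81 ≡ 7 (mod 37)
24^32 ≡ 7^2 = 49 ≡ 12 (mod 37)
24^64 ≡ 12^2 = 144 ≡ 33 (mod 37)
24^128 ≡ 33^2 = 1089 ≡ 16 (mod 37)
24^255 = 24^128 * 24^64 * 24^32 * 24^16 * 24^8 * 24^4 * 24^2 * 24^1 ≡ 16 * 33 * 12 * 7 * 9 * 34 * 21 * 24 (mod 37).
Accumulate the product:
16 * 33 = 528 ≡ 10
10 * 12 = 120 ≡ 9
9 * 7 = 63 ≡ 26
26 * 9 = 234 ≡ 12
12 * 34 = 408 ≡ 1
1 * 21 = 21
21 * 24 = 504 ≡ 23

23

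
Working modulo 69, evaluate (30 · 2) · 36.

21

30 · 2 = 60
60 · 36 = 2160 ≡ 21 (mod 69)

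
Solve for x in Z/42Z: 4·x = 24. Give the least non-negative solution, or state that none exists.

gcd(4, 42) = 2, and 2 | 24, so solutions exist.
Divide through by 2: 2·x mod 21 = 12.
2⁻¹ ≡ 11 (mod 21).
x ≡ 11·12 ≡ 6 (mod 21).
The smallest non-negative solution is x = 6.

6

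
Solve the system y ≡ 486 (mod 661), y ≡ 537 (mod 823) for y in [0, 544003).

661⁻¹ mod 823: 661×127 ≡ 1 (mod 823), so 661⁻¹ ≡ 127.
y = 486 + 661×((537 − 486)×127 mod 823) = 486 + 661×716 = 473762.

473762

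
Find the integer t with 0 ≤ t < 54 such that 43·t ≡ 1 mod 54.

By the extended Euclidean algorithm:
54 = 1×43 + 11
43 = 3×11 + 10
11 = 1×10 + 1
10 = 10×1 + 0
gcd(43, 54) = 1, so the inverse exists.
Bézout: 1 = 4×54 − 5×43.
So 43⁻¹ ≡ −5 ≡ 49 (mod 54).

49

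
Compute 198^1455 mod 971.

1

Compute successive squares:
1455 in binary is 10110101111, i.e. 1455 = 1024 + 256 + 128 + 32 + 8 + 4 + 2 + 1.
198^1 ≡ 198 (mod 971)
198^2 ≡ 198^2 = 39204 ≡ 364 (mod 971)
198^4 ≡ 364^2 = 132496 ≡ 440 (mod 971)
198^8 ≡ 440^2 = 193600 ≡ 371 (mod 971)
198^16 ≡ 371^2 = 137641 ≡ 730 (mod 971)
198^32 ≡ 730^2 = 532900 ≡ 792 (mod 971)
198^64 ≡ 792^2 = 627264 ≡ 969 (mod 971)
198^128 ≡ 969^2 = 938961 ≡ 4 (mod 971)
198^256 ≡ 4^2 = 16 (mod 971)
198^512 ≡ 16^2 = 256 (mod 971)
198^1024 ≡ 256^2 = 65536 ≡ 479 (mod 971)
198^1455 = 198^1024 * 198^256 * 198^128 * 198^32 * 198^8 * 198^4 * 198^2 * 198^1 ≡ 479 * 16 * 4 * 792 * 371 * 440 * 364 * 198 (mod 971).
Accumulate the product:
479 * 16 = 7664 ≡ 867
867 * 4 = 3468 ≡ 555
555 * 792 = 439560 ≡ 668
668 * 371 = 247828 ≡ 223
223 * 440 = 98120 ≡ 49
49 * 364 = 17836 ≡ 358
358 * 198 = 70884 ≡ 1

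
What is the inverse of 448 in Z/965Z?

937

965 = 2·448 + 69
448 = 6·69 + 34
69 = 2·34 + 1
34 = 34·1 + 0
gcd(448, 965) = 1, so the inverse exists.
Bézout: 1 = 13·965 − 28·448.
So 448⁻¹ ≡ −28 ≡ 937 (mod 965).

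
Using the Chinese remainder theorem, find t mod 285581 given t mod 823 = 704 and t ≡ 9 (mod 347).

823⁻¹ mod 347: 823·269 ≡ 1 (mod 347), so 823⁻¹ ≡ 269.
t = 704 + 823·((9 − 704)·269 mod 347) = 704 + 823·78 = 64898.

64898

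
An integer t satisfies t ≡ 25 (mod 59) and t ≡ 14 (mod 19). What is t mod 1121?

59⁻¹ mod 19: 59·10 ≡ 1 (mod 19), so 59⁻¹ ≡ 10.
t = 25 + 59·((14 − 25)·10 mod 19) = 25 + 59·4 = 261.

261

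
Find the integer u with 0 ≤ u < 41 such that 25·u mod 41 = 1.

23

Run the extended Euclidean algorithm:
41 = 1·25 + 16
25 = 1·16 + 9
16 = 1·9 + 7
9 = 1·7 + 2
7 = 3·2 + 1
2 = 2·1 + 0
gcd(25, 41) = 1, so the inverse exists.
Back-substitute for 1:
1 = 1·7 − 3·2
  = −3·9 + 4·7
  = 4·16 − 7·9
  = −7·25 + 11·16
  = 11·41 − 18·25
So 25⁻¹ ≡ −18 ≡ 23 (mod 41).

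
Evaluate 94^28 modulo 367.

2

Compute successive squares:
28 in binary is 11100, i.e. 28 = 16 + 8 + 4.
94^1 ≡ 94 (mod 367)
94^2 ≡ 94^2 = 8836 ≡ 28 (mod 367)
94^4 ≡ 28^2 = 784 ≡ 50 (mod 367)
94^8 ≡ 50^2 = 2500 ≡ 298 (mod 367)
94^16 ≡ 298^2 = 88804 ≡ 357 (mod 367)
94^28 = 94^16 · 94^8 · 94^4 ≡ 357 · 298 · 50 (mod 367).
Accumulate the product:
357 · 298 = 106386 ≡ 323
323 · 50 = 16150 ≡ 2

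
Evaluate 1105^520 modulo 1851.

358

By square-and-multiply:
520 in binary is 1000001000, i.e. 520 = 512 + 8.
1105^1 ≡ 1105 (mod 1851)
1105^2 ≡ 1105^2 = 1221025 ≡ 1216 (mod 1851)
1105^4 ≡ 1216^2 = 1478656 ≡ 1558 (mod 1851)
1105^8 ≡ 1558^2 = 2427364 ≡ 703 (mod 1851)
1105^16 ≡ 703^2 = 494209 ≡ 1843 (mod 1851)
1105^32 ≡ 1843^2 = 3396649 ≡ 64 (mod 1851)
1105^64 ≡ 64^2 = 4096 ≡ 394 (mod 1851)
1105^128 ≡ 394^2 = 155236 ≡ 1603 (mod 1851)
1105^256 ≡ 1603^2 = 2569609 ≡ 421 (mod 1851)
1105^512 ≡ 421^2 = 177241 ≡ 1396 (mod 1851)
1105^520 = 1105^512 · 1105^8 ≡ 1396 · 703 (mod 1851).
1396 · 703 = 981388 ≡ 358 (mod 1851).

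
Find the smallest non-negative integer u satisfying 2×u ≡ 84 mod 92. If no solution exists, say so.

42

gcd(2, 92) = 2, and 2 | 84, so solutions exist.
Divide through by 2: 1×u ≡ 42 (mod 46).
1⁻¹ ≡ 1 (mod 46).
u ≡ 1×42 ≡ 42 (mod 46).
The smallest non-negative solution is u = 42.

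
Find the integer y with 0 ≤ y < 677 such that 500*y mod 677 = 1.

524

677 = 1*500 + 177
500 = 2*177 + 146
177 = 1*146 + 31
146 = 4*31 + 22
31 = 1*22 + 9
22 = 2*9 + 4
9 = 2*4 + 1
4 = 4*1 + 0
gcd(500, 677) = 1, so the inverse exists.
Bézout: 1 = 113*677 − 153*500.
So 500⁻¹ ≡ −153 ≡ 524 (mod 677).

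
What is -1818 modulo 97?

-1818 = -19×97 + 25, so -1818 ≡ 25 (mod 97).

25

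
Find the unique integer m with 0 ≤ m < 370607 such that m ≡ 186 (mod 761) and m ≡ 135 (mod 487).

120424

761⁻¹ mod 487: 761·16 ≡ 1 (mod 487), so 761⁻¹ ≡ 16.
m = 186 + 761·((135 − 186)·16 mod 487) = 186 + 761·158 = 120424.
Check: 120424 mod 761 = 186, 120424 mod 487 = 135. ✓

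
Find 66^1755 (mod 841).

1755 in binary is 11011011011, i.e. 1755 = 1024 + 512 + 128 + 64 + 16 + 8 + 2 + 1.
66^1 ≡ 66 (mod 841)
66^2 ≡ 66^2 = 4356 ≡ 151 (mod 841)
66^4 ≡ 151^2 = 22801 ≡ 94 (mod 841)
66^8 ≡ 94^2 = 8836 ≡ 426 (mod 841)
66^16 ≡ 426^2 = 181476 ≡ 661 (mod 841)
66^32 ≡ 661^2 = 436921 ≡ 442 (mod 841)
66^64 ≡ 442^2 = 195364 ≡ 252 (mod 841)
66^128 ≡ 252^2 = 63504 ≡ 429 (mod 841)
66^256 ≡ 429^2 = 184041 ≡ 703 (mod 841)
66^512 ≡ 703^2 = 494209 ≡ 542 (mod 841)
66^1024 ≡ 542^2 = 293764 ≡ 255 (mod 841)
66^1755 = 66^1024 · 66^512 · 66^128 · 66^64 · 66^16 · 66^8 · 66^2 · 66^1 ≡ 255 · 542 · 429 · 252 · 661 · 426 · 151 · 66 (mod 841).
Accumulate the product:
255 · 542 = 138210 ≡ 286
286 · 429 = 122694 ≡ 749
749 · 252 = 188748 ≡ 364
364 · 661 = 240604 ≡ 78
78 · 426 = 33228 ≡ 429
429 · 151 = 64779 ≡ 22
22 · 66 = 1452 ≡ 611

611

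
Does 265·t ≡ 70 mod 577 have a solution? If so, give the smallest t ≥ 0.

gcd(265, 577) = 1, so a unique solution mod 577 exists.
265⁻¹ ≡ 135 (mod 577).
t ≡ 135·70 ≡ 218 (mod 577).

218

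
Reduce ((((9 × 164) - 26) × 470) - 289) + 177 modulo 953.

9 × 164 = 1476 ≡ 523 (mod 953)
523 - 26 = 497
497 × 470 = 233590 ≡ 105 (mod 953)
105 - 289 = -184 ≡ 769 (mod 953)
769 + 177 = 946

946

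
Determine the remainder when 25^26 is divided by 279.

26 in binary is 11010, i.e. 26 = 16 + 8 + 2.
25^1 ≡ 25 (mod 279)
25^2 ≡ 25^2 = 625 ≡ 67 (mod 279)
25^4 ≡ 67^2 = 4489 ≡ 25 (mod 279)
25^8 ≡ 25^2 = 625 ≡ 67 (mod 279)
25^16 ≡ 67^2 = 4489 ≡ 25 (mod 279)
25^26 = 25^16 × 25^8 × 25^2 ≡ 25 × 67 × 67 (mod 279).
Accumulate the product:
25 × 67 = 1675 ≡ 1
1 × 67 = 67

67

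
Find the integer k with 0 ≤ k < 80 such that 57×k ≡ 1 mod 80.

80 = 1·57 + 23
57 = 2·23 + 11
23 = 2·11 + 1
11 = 11·1 + 0
gcd(57, 80) = 1, so the inverse exists.
Bézout: 1 = 5·80 − 7·57.
So 57⁻¹ ≡ −7 ≡ 73 (mod 80).

73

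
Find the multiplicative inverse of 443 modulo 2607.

818

Apply the Euclidean algorithm and back-substitute:
2607 = 5×443 + 392
443 = 1×392 + 51
392 = 7×51 + 35
51 = 1×35 + 16
35 = 2×16 + 3
16 = 5×3 + 1
3 = 3×1 + 0
gcd(443, 2607) = 1, so the inverse exists.
Bézout: 1 = −139×2607 + 818×443.
So 443⁻¹ ≡ 818 (mod 2607).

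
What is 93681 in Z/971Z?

465

93681 = 96×971 + 465, so 93681 ≡ 465 (mod 971).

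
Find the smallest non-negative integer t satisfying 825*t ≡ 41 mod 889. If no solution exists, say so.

gcd(825, 889) = 1, so a unique solution mod 889 exists.
825⁻¹ ≡ 125 (mod 889).
t ≡ 125*41 ≡ 680 (mod 889).

680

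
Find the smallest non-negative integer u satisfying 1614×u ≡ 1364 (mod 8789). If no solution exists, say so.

gcd(1614, 8789) = 1, so a unique solution mod 8789 exists.
1614⁻¹ ≡ 6442 (mod 8789).
u ≡ 6442×1364 ≡ 6677 (mod 8789).

6677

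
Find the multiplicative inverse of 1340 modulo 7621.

By the extended Euclidean algorithm:
7621 = 5*1340 + 921
1340 = 1*921 + 419
921 = 2*419 + 83
419 = 5*83 + 4
83 = 20*4 + 3
4 = 1*3 + 1
3 = 3*1 + 0
gcd(1340, 7621) = 1, so the inverse exists.
Bézout: 1 = −339*7621 + 1928*1340.
So 1340⁻¹ ≡ 1928 (mod 7621).

1928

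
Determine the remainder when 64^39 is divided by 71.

64^1 ≡ 64 (mod 71)
64^2 ≡ 64^2 = 4096 ≡ 49 (mod 71)
64^4 ≡ 49^2 = 2401 ≡ 58 (mod 71)
64^8 ≡ 58^2 = 3364 ≡ 27 (mod 71)
64^16 ≡ 27^2 = 729 ≡ 19 (mod 71)
64^32 ≡ 19^2 = 361 ≡ 6 (mod 71)
64^39 = 64^32 · 64^4 · 64^2 · 64^1 ≡ 6 · 58 · 49 · 64 (mod 71).
Accumulate the product:
6 · 58 = 348 ≡ 64
64 · 49 = 3136 ≡ 12
12 · 64 = 768 ≡ 58

58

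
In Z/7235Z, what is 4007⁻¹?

4328

7235 = 1×4007 + 3228
4007 = 1×3228 + 779
3228 = 4×779 + 112
779 = 6×112 + 107
112 = 1×107 + 5
107 = 21×5 + 2
5 = 2×2 + 1
2 = 2×1 + 0
gcd(4007, 7235) = 1, so the inverse exists.
Bézout: 1 = 1610×7235 − 2907×4007.
So 4007⁻¹ ≡ −2907 ≡ 4328 (mod 7235).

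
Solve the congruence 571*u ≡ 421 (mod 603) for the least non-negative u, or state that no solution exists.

571

gcd(571, 603) = 1, so a unique solution mod 603 exists.
571⁻¹ ≡ 358 (mod 603).
u ≡ 358*421 ≡ 571 (mod 603).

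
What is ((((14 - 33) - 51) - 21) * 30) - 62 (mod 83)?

30

14 - 33 = -19 ≡ 64 (mod 83)
64 - 51 = 13
13 - 21 = -8 ≡ 75 (mod 83)
75 * 30 = 2250 ≡ 9 (mod 83)
9 - 62 = -53 ≡ 30 (mod 83)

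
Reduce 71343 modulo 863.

577

71343 = 82×863 + 577, so 71343 ≡ 577 (mod 863).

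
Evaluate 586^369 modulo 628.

586^1 ≡ 586 (mod 628)
586^2 ≡ 586^2 = 343396 ≡ 508 (mod 628)
586^4 ≡ 508^2 = 258064 ≡ 584 (mod 628)
586^8 ≡ 584^2 = 341056 ≡ 52 (mod 628)
586^16 ≡ 52^2 = 2704 ≡ 192 (mod 628)
586^32 ≡ 192^2 = 36864 ≡ 440 (mod 628)
586^64 ≡ 440^2 = 193600 ≡ 176 (mod 628)
586^128 ≡ 176^2 = 30976 ≡ 204 (mod 628)
586^256 ≡ 204^2 = 41616 ≡ 168 (mod 628)
586^369 = 586^256 × 586^64 × 586^32 × 586^16 × 586^1 ≡ 168 × 176 × 440 × 192 × 586 (mod 628).
Accumulate the product:
168 × 176 = 29568 ≡ 52
52 × 440 = 22880 ≡ 272
272 × 192 = 52224 ≡ 100
100 × 586 = 58600 ≡ 196

196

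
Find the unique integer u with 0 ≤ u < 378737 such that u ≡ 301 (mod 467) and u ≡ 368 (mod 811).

327201

467⁻¹ mod 811: 467·422 ≡ 1 (mod 811), so 467⁻¹ ≡ 422.
u = 301 + 467·((368 − 301)·422 mod 811) = 301 + 467·700 = 327201.
Check: 327201 mod 467 = 301, 327201 mod 811 = 368. ✓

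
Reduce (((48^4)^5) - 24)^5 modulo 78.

(48)^4 ≡ 48 (mod 78)
(48)^5 ≡ 42 (mod 78)
42 - 24 = 18
(18)^5 ≡ 18 (mod 78)

18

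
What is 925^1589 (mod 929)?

Compute successive squares:
1589 in binary is 11000110101, i.e. 1589 = 1024 + 512 + 32 + 16 + 4 + 1.
925^1 ≡ 925 (mod 929)
925^2 ≡ 925^2 = 855625 ≡ 16 (mod 929)
925^4 ≡ 16^2 = 256 (mod 929)
925^8 ≡ 256^2 = 65536 ≡ 506 (mod 929)
925^16 ≡ 506^2 = 256036 ≡ 561 (mod 929)
925^32 ≡ 561^2 = 314721 ≡ 719 (mod 929)
925^64 ≡ 719^2 = 516961 ≡ 437 (mod 929)
925^128 ≡ 437^2 = 190969 ≡ 524 (mod 929)
925^256 ≡ 524^2 = 274576 ≡ 521 (mod 929)
925^512 ≡ 521^2 = 271441 ≡ 173 (mod 929)
925^1024 ≡ 173^2 = 29929 ≡ 201 (mod 929)
925^1589 = 925^1024 * 925^512 * 925^32 * 925^16 * 925^4 * 925^1 ≡ 201 * 173 * 719 * 561 * 256 * 925 (mod 929).
Accumulate the product:
201 * 173 = 34773 ≡ 400
400 * 719 = 287600 ≡ 539
539 * 561 = 302379 ≡ 454
454 * 256 = 116224 ≡ 99
99 * 925 = 91575 ≡ 533

533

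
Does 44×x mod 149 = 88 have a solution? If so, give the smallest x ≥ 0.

2

gcd(44, 149) = 1, so a unique solution mod 149 exists.
44⁻¹ ≡ 105 (mod 149).
x ≡ 105×88 ≡ 2 (mod 149).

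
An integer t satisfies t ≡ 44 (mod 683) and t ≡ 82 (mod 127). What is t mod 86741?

683⁻¹ mod 127: 683×45 ≡ 1 (mod 127), so 683⁻¹ ≡ 45.
t = 44 + 683×((82 − 44)×45 mod 127) = 44 + 683×59 = 40341.
Check: 40341 mod 683 = 44, 40341 mod 127 = 82. ✓

40341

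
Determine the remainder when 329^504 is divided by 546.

469

Compute successive squares:
504 in binary is 111111000, i.e. 504 = 256 + 128 + 64 + 32 + 16 + 8.
329^1 ≡ 329 (mod 546)
329^2 ≡ 329^2 = 108241 ≡ 133 (mod 546)
329^4 ≡ 133^2 = 17689 ≡ 217 (mod 546)
329^8 ≡ 217^2 = 47089 ≡ 133 (mod 546)
329^16 ≡ 133^2 = 17689 ≡ 217 (mod 546)
329^32 ≡ 217^2 = 47089 ≡ 133 (mod 546)
329^64 ≡ 133^2 = 17689 ≡ 217 (mod 546)
329^128 ≡ 217^2 = 47089 ≡ 133 (mod 546)
329^256 ≡ 133^2 = 17689 ≡ 217 (mod 546)
329^504 = 329^256 * 329^128 * 329^64 * 329^32 * 329^16 * 329^8 ≡ 217 * 133 * 217 * 133 * 217 * 133 (mod 546).
Accumulate the product:
217 * 133 = 28861 ≡ 469
469 * 217 = 101773 ≡ 217
217 * 133 = 28861 ≡ 469
469 * 217 = 101773 ≡ 217
217 * 133 = 28861 ≡ 469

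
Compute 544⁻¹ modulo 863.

863 = 1*544 + 319
544 = 1*319 + 225
319 = 1*225 + 94
225 = 2*94 + 37
94 = 2*37 + 20
37 = 1*20 + 17
20 = 1*17 + 3
17 = 5*3 + 2
3 = 1*2 + 1
2 = 2*1 + 0
gcd(544, 863) = 1, so the inverse exists.
Bézout: 1 = 191*863 − 303*544.
So 544⁻¹ ≡ −303 ≡ 560 (mod 863).

560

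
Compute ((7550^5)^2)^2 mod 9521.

965

(7550)^5 ≡ 2850 (mod 9521)
(2850)^2 ≡ 1087 (mod 9521)
(1087)^2 ≡ 965 (mod 9521)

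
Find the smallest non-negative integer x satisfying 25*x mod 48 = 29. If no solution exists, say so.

5

gcd(25, 48) = 1, so a unique solution mod 48 exists.
25⁻¹ ≡ 25 (mod 48).
x ≡ 25*29 ≡ 5 (mod 48).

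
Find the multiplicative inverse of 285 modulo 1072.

741

Run the extended Euclidean algorithm:
1072 = 3×285 + 217
285 = 1×217 + 68
217 = 3×68 + 13
68 = 5×13 + 3
13 = 4×3 + 1
3 = 3×1 + 0
gcd(285, 1072) = 1, so the inverse exists.
Bézout: 1 = 88×1072 − 331×285.
So 285⁻¹ ≡ −331 ≡ 741 (mod 1072).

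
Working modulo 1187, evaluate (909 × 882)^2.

909 × 882 = 801738 ≡ 513 (mod 1187)
(513)^2 ≡ 842 (mod 1187)

842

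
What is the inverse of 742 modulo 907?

896

Apply the Euclidean algorithm and back-substitute:
907 = 1*742 + 165
742 = 4*165 + 82
165 = 2*82 + 1
82 = 82*1 + 0
gcd(742, 907) = 1, so the inverse exists.
Back-substitute for 1:
1 = 1*165 − 2*82
  = −2*742 + 9*165
  = 9*907 − 11*742
So 742⁻¹ ≡ −11 ≡ 896 (mod 907).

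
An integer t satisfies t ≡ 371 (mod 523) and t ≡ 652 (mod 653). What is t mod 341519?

17630

523⁻¹ mod 653: 523·437 ≡ 1 (mod 653), so 523⁻¹ ≡ 437.
t = 371 + 523·((652 − 371)·437 mod 653) = 371 + 523·33 = 17630.
Check: 17630 mod 523 = 371, 17630 mod 653 = 652. ✓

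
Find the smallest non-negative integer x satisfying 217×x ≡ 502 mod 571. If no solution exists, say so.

547

gcd(217, 571) = 1, so a unique solution mod 571 exists.
217⁻¹ ≡ 50 (mod 571).
x ≡ 50×502 ≡ 547 (mod 571).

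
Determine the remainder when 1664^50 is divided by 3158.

50 in binary is 110010, i.e. 50 = 32 + 16 + 2.
1664^1 ≡ 1664 (mod 3158)
1664^2 ≡ 1664^2 = 2768896 ≡ 2488 (mod 3158)
1664^4 ≡ 2488^2 = 6190144 ≡ 464 (mod 3158)
1664^8 ≡ 464^2 = 215296 ≡ 552 (mod 3158)
1664^16 ≡ 552^2 = 304704 ≡ 1536 (mod 3158)
1664^32 ≡ 1536^2 = 2359296 ≡ 270 (mod 3158)
1664^50 = 1664^32 · 1664^16 · 1664^2 ≡ 270 · 1536 · 2488 (mod 3158).
Accumulate the product:
270 · 1536 = 414720 ≡ 1022
1022 · 2488 = 2542736 ≡ 546

546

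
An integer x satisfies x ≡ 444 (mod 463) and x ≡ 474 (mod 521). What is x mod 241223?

116657

463⁻¹ mod 521: 463×512 ≡ 1 (mod 521), so 463⁻¹ ≡ 512.
x = 444 + 463×((474 − 444)×512 mod 521) = 444 + 463×251 = 116657.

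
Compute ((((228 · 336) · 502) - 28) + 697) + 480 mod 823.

228 · 336 = 76608 ≡ 69 (mod 823)
69 · 502 = 34638 ≡ 72 (mod 823)
72 - 28 = 44
44 + 697 = 741
741 + 480 = 1221 ≡ 398 (mod 823)

398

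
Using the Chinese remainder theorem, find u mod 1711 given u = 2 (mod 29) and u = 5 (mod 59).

29⁻¹ mod 59: 29*57 ≡ 1 (mod 59), so 29⁻¹ ≡ 57.
u = 2 + 29*((5 − 2)*57 mod 59) = 2 + 29*53 = 1539.
Check: 1539 mod 29 = 2, 1539 mod 59 = 5. ✓

1539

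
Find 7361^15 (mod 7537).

3014

15 in binary is 1111, i.e. 15 = 8 + 4 + 2 + 1.
7361^1 ≡ 7361 (mod 7537)
7361^2 ≡ 7361^2 = 54184321 ≡ 828 (mod 7537)
7361^4 ≡ 828^2 = 685584 ≡ 7254 (mod 7537)
7361^8 ≡ 7254^2 = 52620516 ≡ 4719 (mod 7537)
7361^15 = 7361^8 · 7361^4 · 7361^2 · 7361^1 ≡ 4719 · 7254 · 828 · 7361 (mod 7537).
Accumulate the product:
4719 · 7254 = 34231626 ≡ 6109
6109 · 828 = 5058252 ≡ 925
925 · 7361 = 6808925 ≡ 3014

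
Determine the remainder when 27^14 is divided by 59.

27^1 ≡ 27 (mod 59)
27^2 ≡ 27^2 = 729 ≡ 21 (mod 59)
27^4 ≡ 21^2 = 441 ≡ 28 (mod 59)
27^8 ≡ 28^2 = 784 ≡ 17 (mod 59)
27^14 = 27^8 · 27^4 · 27^2 ≡ 17 · 28 · 21 (mod 59).
Accumulate the product:
17 · 28 = 476 ≡ 4
4 · 21 = 84 ≡ 25

25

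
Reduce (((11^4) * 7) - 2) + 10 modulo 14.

(11)^4 ≡ 11 (mod 14)
11 * 7 = 77 ≡ 7 (mod 14)
7 - 2 = 5
5 + 10 = 15 ≡ 1 (mod 14)

1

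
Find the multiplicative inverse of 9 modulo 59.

46

59 = 6×9 + 5
9 = 1×5 + 4
5 = 1×4 + 1
4 = 4×1 + 0
gcd(9, 59) = 1, so the inverse exists.
Back-substitute for 1:
1 = 1×5 − 1×4
  = −1×9 + 2×5
  = 2×59 − 13×9
So 9⁻¹ ≡ −13 ≡ 46 (mod 59).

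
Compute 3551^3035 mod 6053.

5829

3035 in binary is 101111011011, i.e. 3035 = 2048 + 512 + 256 + 128 + 64 + 16 + 8 + 2 + 1.
3551^1 ≡ 3551 (mod 6053)
3551^2 ≡ 3551^2 = 12609601 ≡ 1202 (mod 6053)
3551^4 ≡ 1202^2 = 1444804 ≡ 4190 (mod 6053)
3551^8 ≡ 4190^2 = 17556100 ≡ 2400 (mod 6053)
3551^16 ≡ 2400^2 = 5760000 ≡ 3597 (mod 6053)
3551^32 ≡ 3597^2 = 12938409 ≡ 3148 (mod 6053)
3551^64 ≡ 3148^2 = 9909904 ≡ 1143 (mod 6053)
3551^128 ≡ 1143^2 = 1306449 ≡ 5054 (mod 6053)
3551^256 ≡ 5054^2 = 25542916 ≡ 5309 (mod 6053)
3551^512 ≡ 5309^2 = 28185481 ≡ 2713 (mod 6053)
3551^1024 ≡ 2713^2 = 7360369 ≡ 5974 (mod 6053)
3551^2048 ≡ 5974^2 = 35688676 ≡ 188 (mod 6053)
3551^3035 = 3551^2048 × 3551^512 × 3551^256 × 3551^128 × 3551^64 × 3551^16 × 3551^8 × 3551^2 × 3551^1 ≡ 188 × 2713 × 5309 × 5054 × 1143 × 3597 × 2400 × 1202 × 3551 (mod 6053).
Accumulate the product:
188 × 2713 = 510044 ≡ 1592
1592 × 5309 = 8451928 ≡ 1940
1940 × 5054 = 9804760 ≡ 4953
4953 × 1143 = 5661279 ≡ 1724
1724 × 3597 = 6201228 ≡ 2956
2956 × 2400 = 7094400 ≡ 284
284 × 1202 = 341368 ≡ 2400
2400 × 3551 = 8522400 ≡ 5829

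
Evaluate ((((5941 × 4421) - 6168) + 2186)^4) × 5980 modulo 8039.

224

5941 × 4421 = 26265161 ≡ 1748 (mod 8039)
1748 - 6168 = -4420 ≡ 3619 (mod 8039)
3619 + 2186 = 5805
(5805)^4 ≡ 1995 (mod 8039)
1995 × 5980 = 11930100 ≡ 224 (mod 8039)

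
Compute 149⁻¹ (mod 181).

164

181 = 1*149 + 32
149 = 4*32 + 21
32 = 1*21 + 11
21 = 1*11 + 10
11 = 1*10 + 1
10 = 10*1 + 0
gcd(149, 181) = 1, so the inverse exists.
Bézout: 1 = 14*181 − 17*149.
So 149⁻¹ ≡ −17 ≡ 164 (mod 181).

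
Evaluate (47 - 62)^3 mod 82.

47 - 62 = -15 ≡ 67 (mod 82)
(67)^3 ≡ 69 (mod 82)

69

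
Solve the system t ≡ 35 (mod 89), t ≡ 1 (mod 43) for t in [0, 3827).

302

89⁻¹ mod 43: 89·29 ≡ 1 (mod 43), so 89⁻¹ ≡ 29.
t = 35 + 89·((1 − 35)·29 mod 43) = 35 + 89·3 = 302.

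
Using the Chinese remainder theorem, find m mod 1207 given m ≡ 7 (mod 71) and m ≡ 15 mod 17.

71⁻¹ mod 17: 71×6 ≡ 1 (mod 17), so 71⁻¹ ≡ 6.
m = 7 + 71×((15 − 7)×6 mod 17) = 7 + 71×14 = 1001.

1001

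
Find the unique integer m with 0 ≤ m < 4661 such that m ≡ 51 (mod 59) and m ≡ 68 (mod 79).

59⁻¹ mod 79: 59·75 ≡ 1 (mod 79), so 59⁻¹ ≡ 75.
m = 51 + 59·((68 − 51)·75 mod 79) = 51 + 59·11 = 700.

700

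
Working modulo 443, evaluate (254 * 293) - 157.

284

254 * 293 = 74422 ≡ 441 (mod 443)
441 - 157 = 284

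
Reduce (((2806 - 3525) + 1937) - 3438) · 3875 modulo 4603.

2806 - 3525 = -719 ≡ 3884 (mod 4603)
3884 + 1937 = 5821 ≡ 1218 (mod 4603)
1218 - 3438 = -2220 ≡ 2383 (mod 4603)
2383 · 3875 = 9234125 ≡ 507 (mod 4603)

507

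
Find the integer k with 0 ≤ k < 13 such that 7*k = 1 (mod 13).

Apply the Euclidean algorithm and back-substitute:
13 = 1·7 + 6
7 = 1·6 + 1
6 = 6·1 + 0
gcd(7, 13) = 1, so the inverse exists.
Back-substitute for 1:
1 = 1·7 − 1·6
  = −1·13 + 2·7
So 7⁻¹ ≡ 2 (mod 13).

2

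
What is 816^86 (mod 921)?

86 in binary is 1010110, i.e. 86 = 64 + 16 + 4 + 2.
816^1 ≡ 816 (mod 921)
816^2 ≡ 816^2 = 665856 ≡ 894 (mod 921)
816^4 ≡ 894^2 = 799236 ≡ 729 (mod 921)
816^8 ≡ 729^2 = 531441 ≡ 24 (mod 921)
816^16 ≡ 24^2 = 576 (mod 921)
816^32 ≡ 576^2 = 331776 ≡ 216 (mod 921)
816^64 ≡ 216^2 = 46656 ≡ 606 (mod 921)
816^86 = 816^64 · 816^16 · 816^4 · 816^2 ≡ 606 · 576 · 729 · 894 (mod 921).
Accumulate the product:
606 · 576 = 349056 ≡ 918
918 · 729 = 669222 ≡ 576
576 · 894 = 514944 ≡ 105

105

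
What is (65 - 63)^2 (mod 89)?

4

65 - 63 = 2
(2)^2 ≡ 4 (mod 89)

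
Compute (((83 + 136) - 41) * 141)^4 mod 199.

83 + 136 = 219 ≡ 20 (mod 199)
20 - 41 = -21 ≡ 178 (mod 199)
178 * 141 = 25098 ≡ 24 (mod 199)
(24)^4 ≡ 43 (mod 199)

43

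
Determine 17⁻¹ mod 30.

Apply the Euclidean algorithm and back-substitute:
30 = 1×17 + 13
17 = 1×13 + 4
13 = 3×4 + 1
4 = 4×1 + 0
gcd(17, 30) = 1, so the inverse exists.
Back-substitute for 1:
1 = 1×13 − 3×4
  = −3×17 + 4×13
  = 4×30 − 7×17
So 17⁻¹ ≡ −7 ≡ 23 (mod 30).

23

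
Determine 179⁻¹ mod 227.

52

Apply the Euclidean algorithm and back-substitute:
227 = 1*179 + 48
179 = 3*48 + 35
48 = 1*35 + 13
35 = 2*13 + 9
13 = 1*9 + 4
9 = 2*4 + 1
4 = 4*1 + 0
gcd(179, 227) = 1, so the inverse exists.
Back-substitute for 1:
1 = 1*9 − 2*4
  = −2*13 + 3*9
  = 3*35 − 8*13
  = −8*48 + 11*35
  = 11*179 − 41*48
  = −41*227 + 52*179
So 179⁻¹ ≡ 52 (mod 227).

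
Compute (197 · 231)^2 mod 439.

197 · 231 = 45507 ≡ 290 (mod 439)
(290)^2 ≡ 251 (mod 439)

251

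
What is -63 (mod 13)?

2

-63 = -5*13 + 2, so -63 ≡ 2 (mod 13).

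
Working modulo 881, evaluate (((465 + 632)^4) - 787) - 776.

465 + 632 = 1097 ≡ 216 (mod 881)
(216)^4 ≡ 488 (mod 881)
488 - 787 = -299 ≡ 582 (mod 881)
582 - 776 = -194 ≡ 687 (mod 881)

687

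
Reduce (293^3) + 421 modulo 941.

307

(293)^3 ≡ 827 (mod 941)
827 + 421 = 1248 ≡ 307 (mod 941)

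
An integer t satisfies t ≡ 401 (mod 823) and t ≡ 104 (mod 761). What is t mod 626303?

823⁻¹ mod 761: 823×626 ≡ 1 (mod 761), so 823⁻¹ ≡ 626.
t = 401 + 823×((104 − 401)×626 mod 761) = 401 + 823×523 = 430830.

430830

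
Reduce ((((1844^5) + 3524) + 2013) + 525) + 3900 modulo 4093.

2317

(1844)^5 ≡ 541 (mod 4093)
541 + 3524 = 4065
4065 + 2013 = 6078 ≡ 1985 (mod 4093)
1985 + 525 = 2510
2510 + 3900 = 6410 ≡ 2317 (mod 4093)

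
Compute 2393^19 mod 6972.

6761

By square-and-multiply:
19 in binary is 10011, i.e. 19 = 16 + 2 + 1.
2393^1 ≡ 2393 (mod 6972)
2393^2 ≡ 2393^2 = 5726449 ≡ 2437 (mod 6972)
2393^4 ≡ 2437^2 = 5938969 ≡ 5797 (mod 6972)
2393^8 ≡ 5797^2 = 33605209 ≡ 169 (mod 6972)
2393^16 ≡ 169^2 = 28561 ≡ 673 (mod 6972)
2393^19 = 2393^16 * 2393^2 * 2393^1 ≡ 673 * 2437 * 2393 (mod 6972).
Accumulate the product:
673 * 2437 = 1640101 ≡ 1681
1681 * 2393 = 4022633 ≡ 6761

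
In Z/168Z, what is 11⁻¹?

By the extended Euclidean algorithm:
168 = 15*11 + 3
11 = 3*3 + 2
3 = 1*2 + 1
2 = 2*1 + 0
gcd(11, 168) = 1, so the inverse exists.
Back-substitute for 1:
1 = 1*3 − 1*2
  = −1*11 + 4*3
  = 4*168 − 61*11
So 11⁻¹ ≡ −61 ≡ 107 (mod 168).

107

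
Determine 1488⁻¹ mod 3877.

3593

3877 = 2·1488 + 901
1488 = 1·901 + 587
901 = 1·587 + 314
587 = 1·314 + 273
314 = 1·273 + 41
273 = 6·41 + 27
41 = 1·27 + 14
27 = 1·14 + 13
14 = 1·13 + 1
13 = 13·1 + 0
gcd(1488, 3877) = 1, so the inverse exists.
Back-substitute for 1:
1 = 1·14 − 1·13
  = −1·27 + 2·14
  = 2·41 − 3·27
  = −3·273 + 20·41
  = 20·314 − 23·273
  = −23·587 + 43·314
  = 43·901 − 66·587
  = −66·1488 + 109·901
  = 109·3877 − 284·1488
So 1488⁻¹ ≡ −284 ≡ 3593 (mod 3877).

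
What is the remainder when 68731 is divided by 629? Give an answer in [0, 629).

68731 = 109×629 + 170, so 68731 ≡ 170 (mod 629).

170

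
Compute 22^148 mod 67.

Compute successive squares:
22^1 ≡ 22 (mod 67)
22^2 ≡ 22^2 = 484 ≡ 15 (mod 67)
22^4 ≡ 15^2 = 225 ≡ 24 (mod 67)
22^8 ≡ 24^2 = 576 ≡ 40 (mod 67)
22^16 ≡ 40^2 = 1600 ≡ 59 (mod 67)
22^32 ≡ 59^2 = 3481 ≡ 64 (mod 67)
22^64 ≡ 64^2 = 4096 ≡ 9 (mod 67)
22^128 ≡ 9^2 = 81 ≡ 14 (mod 67)
22^148 = 22^128 * 22^16 * 22^4 ≡ 14 * 59 * 24 (mod 67).
Accumulate the product:
14 * 59 = 826 ≡ 22
22 * 24 = 528 ≡ 59

59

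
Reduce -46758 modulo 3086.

2618

-46758 = -16*3086 + 2618, so -46758 ≡ 2618 (mod 3086).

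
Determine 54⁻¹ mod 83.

83 = 1*54 + 29
54 = 1*29 + 25
29 = 1*25 + 4
25 = 6*4 + 1
4 = 4*1 + 0
gcd(54, 83) = 1, so the inverse exists.
Back-substitute for 1:
1 = 1*25 − 6*4
  = −6*29 + 7*25
  = 7*54 − 13*29
  = −13*83 + 20*54
So 54⁻¹ ≡ 20 (mod 83).

20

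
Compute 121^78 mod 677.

538

78 in binary is 1001110, i.e. 78 = 64 + 8 + 4 + 2.
121^1 ≡ 121 (mod 677)
121^2 ≡ 121^2 = 14641 ≡ 424 (mod 677)
121^4 ≡ 424^2 = 179776 ≡ 371 (mod 677)
121^8 ≡ 371^2 = 137641 ≡ 210 (mod 677)
121^16 ≡ 210^2 = 44100 ≡ 95 (mod 677)
121^32 ≡ 95^2 = 9025 ≡ 224 (mod 677)
121^64 ≡ 224^2 = 50176 ≡ 78 (mod 677)
121^78 = 121^64 · 121^8 · 121^4 · 121^2 ≡ 78 · 210 · 371 · 424 (mod 677).
Accumulate the product:
78 · 210 = 16380 ≡ 132
132 · 371 = 48972 ≡ 228
228 · 424 = 96672 ≡ 538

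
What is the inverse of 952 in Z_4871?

3730

Apply the Euclidean algorithm and back-substitute:
4871 = 5×952 + 111
952 = 8×111 + 64
111 = 1×64 + 47
64 = 1×47 + 17
47 = 2×17 + 13
17 = 1×13 + 4
13 = 3×4 + 1
4 = 4×1 + 0
gcd(952, 4871) = 1, so the inverse exists.
Back-substitute for 1:
1 = 1×13 − 3×4
  = −3×17 + 4×13
  = 4×47 − 11×17
  = −11×64 + 15×47
  = 15×111 − 26×64
  = −26×952 + 223×111
  = 223×4871 − 1141×952
So 952⁻¹ ≡ −1141 ≡ 3730 (mod 4871).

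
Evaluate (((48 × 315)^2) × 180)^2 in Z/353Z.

25

48 × 315 = 15120 ≡ 294 (mod 353)
(294)^2 ≡ 304 (mod 353)
304 × 180 = 54720 ≡ 5 (mod 353)
(5)^2 ≡ 25 (mod 353)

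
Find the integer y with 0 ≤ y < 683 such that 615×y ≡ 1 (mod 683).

683 = 1×615 + 68
615 = 9×68 + 3
68 = 22×3 + 2
3 = 1×2 + 1
2 = 2×1 + 0
gcd(615, 683) = 1, so the inverse exists.
Bézout: 1 = −208×683 + 231×615.
So 615⁻¹ ≡ 231 (mod 683).

231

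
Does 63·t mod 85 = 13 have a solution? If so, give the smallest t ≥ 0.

gcd(63, 85) = 1, so a unique solution mod 85 exists.
63⁻¹ ≡ 27 (mod 85).
t ≡ 27·13 ≡ 11 (mod 85).

11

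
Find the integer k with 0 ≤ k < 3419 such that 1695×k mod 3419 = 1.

1061

3419 = 2·1695 + 29
1695 = 58·29 + 13
29 = 2·13 + 3
13 = 4·3 + 1
3 = 3·1 + 0
gcd(1695, 3419) = 1, so the inverse exists.
Bézout: 1 = −526·3419 + 1061·1695.
So 1695⁻¹ ≡ 1061 (mod 3419).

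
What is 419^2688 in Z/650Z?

391

Compute successive squares:
2688 in binary is 101010000000, i.e. 2688 = 2048 + 512 + 128.
419^1 ≡ 419 (mod 650)
419^2 ≡ 419^2 = 175561 ≡ 61 (mod 650)
419^4 ≡ 61^2 = 3721 ≡ 471 (mod 650)
419^8 ≡ 471^2 = 221841 ≡ 191 (mod 650)
419^16 ≡ 191^2 = 36481 ≡ 81 (mod 650)
419^32 ≡ 81^2 = 6561 ≡ 61 (mod 650)
419^64 ≡ 61^2 = 3721 ≡ 471 (mod 650)
419^128 ≡ 471^2 = 221841 ≡ 191 (mod 650)
419^256 ≡ 191^2 = 36481 ≡ 81 (mod 650)
419^512 ≡ 81^2 = 6561 ≡ 61 (mod 650)
419^1024 ≡ 61^2 = 3721 ≡ 471 (mod 650)
419^2048 ≡ 471^2 = 221841 ≡ 191 (mod 650)
419^2688 = 419^2048 * 419^512 * 419^128 ≡ 191 * 61 * 191 (mod 650).
Accumulate the product:
191 * 61 = 11651 ≡ 601
601 * 191 = 114791 ≡ 391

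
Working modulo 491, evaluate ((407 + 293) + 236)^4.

27

407 + 293 = 700 ≡ 209 (mod 491)
209 + 236 = 445
(445)^4 ≡ 27 (mod 491)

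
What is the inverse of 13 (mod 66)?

61

Run the extended Euclidean algorithm:
66 = 5·13 + 1
13 = 13·1 + 0
gcd(13, 66) = 1, so the inverse exists.
Back-substitute for 1:
1 = 1·66 − 5·13
So 13⁻¹ ≡ −5 ≡ 61 (mod 66).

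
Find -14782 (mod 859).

680

-14782 = -18·859 + 680, so -14782 ≡ 680 (mod 859).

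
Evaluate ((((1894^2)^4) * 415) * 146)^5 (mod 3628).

2560

(1894)^2 ≡ 2772 (mod 3628)
(2772)^4 ≡ 3516 (mod 3628)
3516 * 415 = 1459140 ≡ 684 (mod 3628)
684 * 146 = 99864 ≡ 1908 (mod 3628)
(1908)^5 ≡ 2560 (mod 3628)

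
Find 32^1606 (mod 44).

1606 in binary is 11001000110, i.e. 1606 = 1024 + 512 + 64 + 4 + 2.
32^1 ≡ 32 (mod 44)
32^2 ≡ 32^2 = 1024 ≡ 12 (mod 44)
32^4 ≡ 12^2 = 144 ≡ 12 (mod 44)
32^8 ≡ 12^2 = 144 ≡ 12 (mod 44)
32^16 ≡ 12^2 = 144 ≡ 12 (mod 44)
32^32 ≡ 12^2 = 144 ≡ 12 (mod 44)
32^64 ≡ 12^2 = 144 ≡ 12 (mod 44)
32^128 ≡ 12^2 = 144 ≡ 12 (mod 44)
32^256 ≡ 12^2 = 144 ≡ 12 (mod 44)
32^512 ≡ 12^2 = 144 ≡ 12 (mod 44)
32^1024 ≡ 12^2 = 144 ≡ 12 (mod 44)
32^1606 = 32^1024 · 32^512 · 32^64 · 32^4 · 32^2 ≡ 12 · 12 · 12 · 12 · 12 (mod 44).
Accumulate the product:
12 · 12 = 144 ≡ 12
12 · 12 = 144 ≡ 12
12 · 12 = 144 ≡ 12
12 · 12 = 144 ≡ 12

12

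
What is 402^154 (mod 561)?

Using repeated squaring:
154 in binary is 10011010, i.e. 154 = 128 + 16 + 8 + 2.
402^1 ≡ 402 (mod 561)
402^2 ≡ 402^2 = 161604 ≡ 36 (mod 561)
402^4 ≡ 36^2 = 1296 ≡ 174 (mod 561)
402^8 ≡ 174^2 = 30276 ≡ 543 (mod 561)
402^16 ≡ 543^2 = 294849 ≡ 324 (mod 561)
402^32 ≡ 324^2 = 104976 ≡ 69 (mod 561)
402^64 ≡ 69^2 = 4761 ≡ 273 (mod 561)
402^128 ≡ 273^2 = 74529 ≡ 477 (mod 561)
402^154 = 402^128 * 402^16 * 402^8 * 402^2 ≡ 477 * 324 * 543 * 36 (mod 561).
Accumulate the product:
477 * 324 = 154548 ≡ 273
273 * 543 = 148239 ≡ 135
135 * 36 = 4860 ≡ 372

372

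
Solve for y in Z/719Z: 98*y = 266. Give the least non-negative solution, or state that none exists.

gcd(98, 719) = 1, so a unique solution mod 719 exists.
98⁻¹ ≡ 697 (mod 719).
y ≡ 697*266 ≡ 619 (mod 719).

619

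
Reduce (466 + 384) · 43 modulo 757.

466 + 384 = 850 ≡ 93 (mod 757)
93 · 43 = 3999 ≡ 214 (mod 757)

214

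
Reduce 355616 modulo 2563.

1922

355616 = 138*2563 + 1922, so 355616 ≡ 1922 (mod 2563).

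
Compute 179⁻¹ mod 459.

459 = 2*179 + 101
179 = 1*101 + 78
101 = 1*78 + 23
78 = 3*23 + 9
23 = 2*9 + 5
9 = 1*5 + 4
5 = 1*4 + 1
4 = 4*1 + 0
gcd(179, 459) = 1, so the inverse exists.
Back-substitute for 1:
1 = 1*5 − 1*4
  = −1*9 + 2*5
  = 2*23 − 5*9
  = −5*78 + 17*23
  = 17*101 − 22*78
  = −22*179 + 39*101
  = 39*459 − 100*179
So 179⁻¹ ≡ −100 ≡ 359 (mod 459).

359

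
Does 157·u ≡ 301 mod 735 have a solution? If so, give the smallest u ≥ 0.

gcd(157, 735) = 1, so a unique solution mod 735 exists.
157⁻¹ ≡ 103 (mod 735).
u ≡ 103·301 ≡ 133 (mod 735).

133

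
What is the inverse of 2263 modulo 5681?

Run the extended Euclidean algorithm:
5681 = 2·2263 + 1155
2263 = 1·1155 + 1108
1155 = 1·1108 + 47
1108 = 23·47 + 27
47 = 1·27 + 20
27 = 1·20 + 7
20 = 2·7 + 6
7 = 1·6 + 1
6 = 6·1 + 0
gcd(2263, 5681) = 1, so the inverse exists.
Back-substitute for 1:
1 = 1·7 − 1·6
  = −1·20 + 3·7
  = 3·27 − 4·20
  = −4·47 + 7·27
  = 7·1108 − 165·47
  = −165·1155 + 172·1108
  = 172·2263 − 337·1155
  = −337·5681 + 846·2263
So 2263⁻¹ ≡ 846 (mod 5681).

846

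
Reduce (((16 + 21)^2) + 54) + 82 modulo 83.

11

16 + 21 = 37
(37)^2 ≡ 41 (mod 83)
41 + 54 = 95 ≡ 12 (mod 83)
12 + 82 = 94 ≡ 11 (mod 83)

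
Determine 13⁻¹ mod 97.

97 = 7·13 + 6
13 = 2·6 + 1
6 = 6·1 + 0
gcd(13, 97) = 1, so the inverse exists.
Back-substitute for 1:
1 = 1·13 − 2·6
  = −2·97 + 15·13
So 13⁻¹ ≡ 15 (mod 97).

15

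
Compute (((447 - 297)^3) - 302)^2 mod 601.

447 - 297 = 150
(150)^3 ≡ 385 (mod 601)
385 - 302 = 83
(83)^2 ≡ 278 (mod 601)

278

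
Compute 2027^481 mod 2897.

Compute successive squares:
481 in binary is 111100001, i.e. 481 = 256 + 128 + 64 + 32 + 1.
2027^1 ≡ 2027 (mod 2897)
2027^2 ≡ 2027^2 = 4108729 ≡ 783 (mod 2897)
2027^4 ≡ 783^2 = 613089 ≡ 1822 (mod 2897)
2027^8 ≡ 1822^2 = 3319684 ≡ 2619 (mod 2897)
2027^16 ≡ 2619^2 = 6859161 ≡ 1962 (mod 2897)
2027^32 ≡ 1962^2 = 3849444 ≡ 2228 (mod 2897)
2027^64 ≡ 2228^2 = 4963984 ≡ 1423 (mod 2897)
2027^128 ≡ 1423^2 = 2024929 ≡ 2823 (mod 2897)
2027^256 ≡ 2823^2 = 7969329 ≡ 2579 (mod 2897)
2027^481 = 2027^256 × 2027^128 × 2027^64 × 2027^32 × 2027^1 ≡ 2579 × 2823 × 1423 × 2228 × 2027 (mod 2897).
Accumulate the product:
2579 × 2823 = 7280517 ≡ 356
356 × 1423 = 506588 ≡ 2510
2510 × 2228 = 5592280 ≡ 1070
1070 × 2027 = 2168890 ≡ 1934

1934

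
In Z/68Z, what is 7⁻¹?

39

68 = 9·7 + 5
7 = 1·5 + 2
5 = 2·2 + 1
2 = 2·1 + 0
gcd(7, 68) = 1, so the inverse exists.
Back-substitute for 1:
1 = 1·5 − 2·2
  = −2·7 + 3·5
  = 3·68 − 29·7
So 7⁻¹ ≡ −29 ≡ 39 (mod 68).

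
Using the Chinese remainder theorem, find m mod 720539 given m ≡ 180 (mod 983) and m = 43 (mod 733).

983⁻¹ mod 733: 983×302 ≡ 1 (mod 733), so 983⁻¹ ≡ 302.
m = 180 + 983×((43 − 180)×302 mod 733) = 180 + 983×407 = 400261.

400261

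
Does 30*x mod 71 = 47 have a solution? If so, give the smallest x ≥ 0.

56

gcd(30, 71) = 1, so a unique solution mod 71 exists.
30⁻¹ ≡ 45 (mod 71).
x ≡ 45*47 ≡ 56 (mod 71).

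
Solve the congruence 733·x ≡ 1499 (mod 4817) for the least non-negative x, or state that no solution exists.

3301

gcd(733, 4817) = 1, so a unique solution mod 4817 exists.
733⁻¹ ≡ 4771 (mod 4817).
x ≡ 4771·1499 ≡ 3301 (mod 4817).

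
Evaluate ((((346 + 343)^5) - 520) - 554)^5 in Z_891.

346 + 343 = 689
(689)^5 ≡ 362 (mod 891)
362 - 520 = -158 ≡ 733 (mod 891)
733 - 554 = 179
(179)^5 ≡ 89 (mod 891)

89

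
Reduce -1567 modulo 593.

212

-1567 = -3·593 + 212, so -1567 ≡ 212 (mod 593).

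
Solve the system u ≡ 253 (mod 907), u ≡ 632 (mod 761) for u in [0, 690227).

234259

907⁻¹ mod 761: 907·589 ≡ 1 (mod 761), so 907⁻¹ ≡ 589.
u = 253 + 907·((632 − 253)·589 mod 761) = 253 + 907·258 = 234259.
Check: 234259 mod 907 = 253, 234259 mod 761 = 632. ✓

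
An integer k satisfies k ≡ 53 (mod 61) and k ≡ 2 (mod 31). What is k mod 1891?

1273

61⁻¹ mod 31: 61*30 ≡ 1 (mod 31), so 61⁻¹ ≡ 30.
k = 53 + 61*((2 − 53)*30 mod 31) = 53 + 61*20 = 1273.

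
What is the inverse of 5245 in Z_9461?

6528

Run the extended Euclidean algorithm:
9461 = 1·5245 + 4216
5245 = 1·4216 + 1029
4216 = 4·1029 + 100
1029 = 10·100 + 29
100 = 3·29 + 13
29 = 2·13 + 3
13 = 4·3 + 1
3 = 3·1 + 0
gcd(5245, 9461) = 1, so the inverse exists.
Bézout: 1 = 1626·9461 − 2933·5245.
So 5245⁻¹ ≡ −2933 ≡ 6528 (mod 9461).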